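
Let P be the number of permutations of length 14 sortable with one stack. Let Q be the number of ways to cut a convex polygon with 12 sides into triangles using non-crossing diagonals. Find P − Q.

2657644

By Knuth's characterisation, the stack-sortable permutations of length 14 are the 231-avoiders, numbering C_14. So P = C_14 = 2674440.
The number of triangulations of a 12-gon is the Catalan number C_10 (index = sides − 2). So Q = C_10 = 16796.
P − Q = 2674440 − 16796 = 2657644.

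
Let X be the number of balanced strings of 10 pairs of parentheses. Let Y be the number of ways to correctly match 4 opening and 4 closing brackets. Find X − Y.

Balanced strings of n pairs of brackets are counted by C_n; here n = 10. So X = C_10 = 16796.
Balanced strings of n pairs of brackets are counted by C_n; here n = 4. So Y = C_4 = 14.
X − Y = 16796 − 14 = 16782.

16782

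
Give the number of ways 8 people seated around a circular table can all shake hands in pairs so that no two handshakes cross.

14

Non-crossing handshake pairings of 2n people are counted by C_n; 8 people gives n = 4.
C_4 = C_3 · 2(2·3+1)/(3+2) = 5 · 14/5 = 14.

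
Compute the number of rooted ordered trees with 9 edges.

A rooted plane tree with 9 edges has 10 nodes, and the count is C_9.
C_9 = 4862.

4862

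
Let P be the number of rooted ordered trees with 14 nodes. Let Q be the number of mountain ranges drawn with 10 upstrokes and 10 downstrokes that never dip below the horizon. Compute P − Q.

726104

Rooted ordered (plane) trees on m nodes have m−1 edges and are counted by C_{m−1}; m = 14 gives C_13. So P = C_13 = 742900.
Paths of 10 up- and 10 down-steps that never dip below the axis are Dyck paths; their count is C_10. So Q = C_10 = 16796.
P − Q = 742900 − 16796 = 726104.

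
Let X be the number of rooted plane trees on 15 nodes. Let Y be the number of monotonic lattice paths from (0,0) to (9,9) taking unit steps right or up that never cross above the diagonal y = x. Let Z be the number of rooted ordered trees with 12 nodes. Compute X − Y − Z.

A rooted plane tree on 15 nodes has 14 edges, and such trees are counted by C_14. So X = C_14 = 2674440.
Monotone paths in an n×n grid that stay weakly below the diagonal are counted by C_n; here n = 9. So Y = C_9 = 4862.
Rooted ordered (plane) trees on m nodes have m−1 edges and are counted by C_{m−1}; m = 12 gives C_11. So Z = C_11 = 58786.
X − Y − Z = 2674440 − 4862 − 58786 = 2610792.

2610792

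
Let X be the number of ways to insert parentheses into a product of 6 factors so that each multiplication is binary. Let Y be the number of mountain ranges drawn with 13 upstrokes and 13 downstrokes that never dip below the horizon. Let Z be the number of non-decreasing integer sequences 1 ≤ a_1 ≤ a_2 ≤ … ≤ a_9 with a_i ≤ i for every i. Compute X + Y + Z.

Ways to associate a product of 6 factors correspond to binary trees on 6 leaves, so the count is C_5. So X = C_5 = 42.
Paths of 13 up- and 13 down-steps that never dip below the axis are Dyck paths; their count is C_13. So Y = C_13 = 742900.
Weakly increasing sequences with a_i ≤ i biject with Dyck paths of semilength 9, so there are C_9. So Z = C_9 = 4862.
X + Y + Z = 42 + 742900 + 4862 = 747804.

747804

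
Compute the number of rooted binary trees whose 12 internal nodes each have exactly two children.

Full binary trees with n internal nodes are counted by C_n; here n = 12.
C_12 = C(24,12)/13 = 2704156/13 = 208012.

208012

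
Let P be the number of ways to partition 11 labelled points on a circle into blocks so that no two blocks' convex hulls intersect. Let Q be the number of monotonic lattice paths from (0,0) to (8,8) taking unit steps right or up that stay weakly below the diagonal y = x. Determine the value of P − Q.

Non-crossing partitions of an n-element set are counted by C_n; here n = 11. So P = C_11 = 58786.
Sub-diagonal monotone paths from (0,0) to (8,8) biject with Dyck paths of semilength 8, giving C_8. So Q = C_8 = 1430.
P − Q = 58786 − 1430 = 57356.

57356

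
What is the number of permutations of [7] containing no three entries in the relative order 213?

Permutations of [n] avoiding any single length-3 pattern are counted by C_n; here n = 7.
C_7 = C(14,7)/8 = 3432/8 = 429.

429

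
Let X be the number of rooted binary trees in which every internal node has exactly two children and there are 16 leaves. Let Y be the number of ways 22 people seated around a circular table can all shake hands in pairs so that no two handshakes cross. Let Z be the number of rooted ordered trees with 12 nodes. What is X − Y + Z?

9694845

Full binary trees with 16 leaves have 16−1 = 15 internal nodes, so there are C_15 of them. So X = C_15 = 9694845.
With 22 = 2·11 people, non-crossing handshake pairings are non-crossing perfect matchings on a circle, counted by C_11. So Y = C_11 = 58786.
Rooted ordered (plane) trees on m nodes have m−1 edges and are counted by C_{m−1}; m = 12 gives C_11. So Z = C_11 = 58786.
X − Y + Z = 9694845 − 58786 + 58786 = 9694845.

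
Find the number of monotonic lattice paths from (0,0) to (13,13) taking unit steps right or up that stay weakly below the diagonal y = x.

Sub-diagonal monotone paths from (0,0) to (13,13) biject with Dyck paths of semilength 13, giving C_13.
C_13 = C(26,13)/14 = 10400600/14 = 742900.

742900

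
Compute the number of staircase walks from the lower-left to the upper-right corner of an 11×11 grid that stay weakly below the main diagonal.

Sub-diagonal monotone paths from (0,0) to (11,11) biject with Dyck paths of semilength 11, giving C_11.
C_11 = C_10 · 2(2·10+1)/(10+2) = 16796 · 42/12 = 58786.

58786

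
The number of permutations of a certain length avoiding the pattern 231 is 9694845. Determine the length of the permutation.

15

Permutations of [n] avoiding a fixed length-3 pattern are counted by C_n, and C_15 = 9694845.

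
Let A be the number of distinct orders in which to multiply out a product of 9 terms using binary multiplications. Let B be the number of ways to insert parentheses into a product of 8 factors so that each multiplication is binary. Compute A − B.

1001

Bracketing 9 factors into binary products is counted by C_{9−1} = C_8. So A = C_8 = 1430.
Parenthesizations of m factors correspond to full binary trees with m leaves, counted by C_{m−1}; m = 8 gives C_7. So B = C_7 = 429.
A − B = 1430 − 429 = 1001.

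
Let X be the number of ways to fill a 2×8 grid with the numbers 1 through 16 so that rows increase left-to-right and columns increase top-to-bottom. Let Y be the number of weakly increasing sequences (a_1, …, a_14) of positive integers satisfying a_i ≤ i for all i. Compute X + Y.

Standard Young tableaux of shape 2×n are counted by C_n; here n = 8. So X = C_8 = 1430.
Such sub-staircase sequences of length n are counted by C_n; here n = 14. So Y = C_14 = 2674440.
X + Y = 1430 + 2674440 = 2675870.

2675870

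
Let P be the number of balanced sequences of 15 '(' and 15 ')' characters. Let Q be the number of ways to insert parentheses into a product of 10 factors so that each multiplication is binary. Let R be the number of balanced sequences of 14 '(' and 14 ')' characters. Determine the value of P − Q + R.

12364423

A balanced arrangement of 15 bracket pairs is a Dyck word of semilength 15, so the count is C_15. So P = C_15 = 9694845.
Bracketing 10 factors into binary products is counted by C_{10−1} = C_9. So Q = C_9 = 4862.
A balanced arrangement of 14 bracket pairs is a Dyck word of semilength 14, so the count is C_14. So R = C_14 = 2674440.
P − Q + R = 9694845 − 4862 + 2674440 = 12364423.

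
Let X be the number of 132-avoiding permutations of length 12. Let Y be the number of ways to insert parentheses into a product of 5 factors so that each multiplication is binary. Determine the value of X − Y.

207998

For any fixed pattern of length 3, the pattern-avoiding permutations of [12] number C_12. So X = C_12 = 208012.
Bracketing 5 factors into binary products is counted by C_{5−1} = C_4. So Y = C_4 = 14.
X − Y = 208012 − 14 = 207998.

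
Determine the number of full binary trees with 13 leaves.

A full binary tree with L leaves has L−1 internal nodes and is counted by C_{L−1}; L = 13 gives C_12.
C_12 = C(24,12)/13 = 2704156/13 = 208012.

208012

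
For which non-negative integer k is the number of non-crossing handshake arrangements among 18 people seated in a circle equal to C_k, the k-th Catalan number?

With 18 = 2·9 people, non-crossing handshake pairings are non-crossing perfect matchings on a circle, counted by C_9.

9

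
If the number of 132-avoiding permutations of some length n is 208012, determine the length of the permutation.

12

Permutations of [n] avoiding a fixed length-3 pattern are counted by C_n. Since C_12 = 208012, the index is 12.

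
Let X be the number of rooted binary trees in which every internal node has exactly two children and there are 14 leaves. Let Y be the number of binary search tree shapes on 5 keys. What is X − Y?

A full binary tree with L leaves has L−1 internal nodes and is counted by C_{L−1}; L = 14 gives C_13. So X = C_13 = 742900.
Binary trees (left/right distinguished) on n nodes are counted by C_n; here n = 5. So Y = C_5 = 42.
X − Y = 742900 − 42 = 742858.

742858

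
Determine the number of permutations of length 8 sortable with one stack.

1430

Stack-sortable permutations are exactly the 231-avoiding ones, counted by C_n; here n = 8.
C_8 = C_7 · 2(2·7+1)/(7+2) = 429 · 30/9 = 1430.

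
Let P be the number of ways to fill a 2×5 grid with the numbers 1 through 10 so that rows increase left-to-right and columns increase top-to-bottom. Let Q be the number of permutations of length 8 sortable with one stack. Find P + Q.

1472

Standard Young tableaux of shape 2×n are counted by C_n; here n = 5. So P = C_5 = 42.
Stack-sortable permutations are exactly the 231-avoiding ones, counted by C_n; here n = 8. So Q = C_8 = 1430.
P + Q = 42 + 1430 = 1472.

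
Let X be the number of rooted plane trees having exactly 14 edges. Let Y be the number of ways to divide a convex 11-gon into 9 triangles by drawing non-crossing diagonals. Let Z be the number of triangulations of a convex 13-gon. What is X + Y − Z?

Rooted ordered trees with n edges are counted by C_n; here n = 14. So X = C_14 = 2674440.
Triangulations of a convex m-gon are counted by C_{m−2}; with m = 11 this is C_9. So Y = C_9 = 4862.
The number of triangulations of a 13-gon is the Catalan number C_11 (index = sides − 2). So Z = C_11 = 58786.
X + Y − Z = 2674440 + 4862 − 58786 = 2620516.

2620516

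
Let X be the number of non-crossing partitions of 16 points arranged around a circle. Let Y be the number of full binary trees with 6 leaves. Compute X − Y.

The non-crossing partitions of [16] form a lattice of size C_16. So X = C_16 = 35357670.
A full binary tree with L leaves has L−1 internal nodes and is counted by C_{L−1}; L = 6 gives C_5. So Y = C_5 = 42.
X − Y = 35357670 − 42 = 35357628.

35357628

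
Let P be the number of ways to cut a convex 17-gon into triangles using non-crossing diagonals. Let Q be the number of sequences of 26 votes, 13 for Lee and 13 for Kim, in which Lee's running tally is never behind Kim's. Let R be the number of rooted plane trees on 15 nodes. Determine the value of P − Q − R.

The number of triangulations of a 17-gon is the Catalan number C_15 (index = sides − 2). So P = C_15 = 9694845.
Ballot sequences with n votes each where one side never trails are Dyck words, counted by C_n; here n = 13. So Q = C_13 = 742900.
A rooted plane tree on 15 nodes has 14 edges, and such trees are counted by C_14. So R = C_14 = 2674440.
P − Q − R = 9694845 − 742900 − 2674440 = 6277505.

6277505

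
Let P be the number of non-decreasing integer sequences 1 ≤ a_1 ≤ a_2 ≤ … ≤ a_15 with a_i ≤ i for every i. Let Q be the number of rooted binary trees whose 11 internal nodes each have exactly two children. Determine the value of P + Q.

9753631

Weakly increasing sequences with a_i ≤ i biject with Dyck paths of semilength 15, so there are C_15. So P = C_15 = 9694845.
The number of full binary trees on 11 internal nodes is the Catalan number C_11. So Q = C_11 = 58786.
P + Q = 9694845 + 58786 = 9753631.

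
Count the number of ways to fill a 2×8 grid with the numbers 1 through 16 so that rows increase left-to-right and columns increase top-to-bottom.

1430

By the hook-length formula (or a Dyck-path bijection), SYT of shape 2×8 number C_8.
C_8 = C(16,8)/9 = 12870/9 = 1430.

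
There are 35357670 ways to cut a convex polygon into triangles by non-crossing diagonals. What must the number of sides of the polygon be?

18

Triangulations of a convex m-gon are counted by C_{m−2}. The Catalan number equal to 35357670 is C_16.
So m − 2 = 16, giving m = 18 sides.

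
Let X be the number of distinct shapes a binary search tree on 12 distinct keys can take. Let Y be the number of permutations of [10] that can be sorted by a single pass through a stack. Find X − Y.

There are C_n binary search tree shapes on n keys; with n = 12 that is C_12. So X = C_12 = 208012.
Stack-sortable permutations are exactly the 231-avoiding ones, counted by C_n; here n = 10. So Y = C_10 = 16796.
X − Y = 208012 − 16796 = 191216.

191216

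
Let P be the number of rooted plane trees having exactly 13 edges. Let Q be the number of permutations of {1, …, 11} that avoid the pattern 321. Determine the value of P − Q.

684114

A rooted plane tree with 13 edges has 14 nodes, and the count is C_13. So P = C_13 = 742900.
For any fixed pattern of length 3, the pattern-avoiding permutations of [11] number C_11. So Q = C_11 = 58786.
P − Q = 742900 − 58786 = 684114.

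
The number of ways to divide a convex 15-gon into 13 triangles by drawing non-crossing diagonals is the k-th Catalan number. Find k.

The number of triangulations of a 15-gon is the Catalan number C_13 (index = sides − 2).

13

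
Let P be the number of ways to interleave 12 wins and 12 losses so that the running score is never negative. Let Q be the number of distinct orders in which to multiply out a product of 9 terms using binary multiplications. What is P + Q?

Reading a vote for the leader as '(' and for the other as ')' turns such a sequence into a balanced string of 12 pairs, so the count is C_12. So P = C_12 = 208012.
Parenthesizations of m factors correspond to full binary trees with m leaves, counted by C_{m−1}; m = 9 gives C_8. So Q = C_8 = 1430.
P + Q = 208012 + 1430 = 209442.

209442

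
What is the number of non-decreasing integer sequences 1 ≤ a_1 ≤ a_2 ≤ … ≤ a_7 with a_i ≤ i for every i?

429

Weakly increasing sequences with a_i ≤ i biject with Dyck paths of semilength 7, so there are C_7.
C_7 = 429.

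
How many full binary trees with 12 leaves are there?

58786

Full binary trees with 12 leaves have 12−1 = 11 internal nodes, so there are C_11 of them.
C_11 = 58786.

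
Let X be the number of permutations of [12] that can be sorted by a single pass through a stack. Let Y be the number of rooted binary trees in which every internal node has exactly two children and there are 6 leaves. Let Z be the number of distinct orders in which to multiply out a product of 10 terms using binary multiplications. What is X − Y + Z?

By Knuth's characterisation, the stack-sortable permutations of length 12 are the 231-avoiders, numbering C_12. So X = C_12 = 208012.
Full binary trees with 6 leaves have 6−1 = 5 internal nodes, so there are C_5 of them. So Y = C_5 = 42.
Ways to associate a product of 10 factors correspond to binary trees on 10 leaves, so the count is C_9. So Z = C_9 = 4862.
X − Y + Z = 208012 − 42 + 4862 = 212832.

212832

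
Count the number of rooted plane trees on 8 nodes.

429

Rooted ordered (plane) trees on m nodes have m−1 edges and are counted by C_{m−1}; m = 8 gives C_7.
C_7 = C(14,7)/8 = 3432/8 = 429.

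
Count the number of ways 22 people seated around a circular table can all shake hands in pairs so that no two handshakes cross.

58786

With 22 = 2·11 people, non-crossing handshake pairings are non-crossing perfect matchings on a circle, counted by C_11.
C_11 = C_10 · 2(2·10+1)/(10+2) = 16796 · 42/12 = 58786.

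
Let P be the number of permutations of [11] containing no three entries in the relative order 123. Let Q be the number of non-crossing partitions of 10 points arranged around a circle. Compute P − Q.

For any fixed pattern of length 3, the pattern-avoiding permutations of [11] number C_11. So P = C_11 = 58786.
Non-crossing partitions of an n-element set are counted by C_n; here n = 10. So Q = C_10 = 16796.
P − Q = 58786 − 16796 = 41990.

41990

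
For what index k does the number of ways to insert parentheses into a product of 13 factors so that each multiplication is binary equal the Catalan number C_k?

Ways to associate a product of 13 factors correspond to binary trees on 13 leaves, so the count is C_12.

12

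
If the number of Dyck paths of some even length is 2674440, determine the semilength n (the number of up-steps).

Dyck paths of semilength n are counted by C_n. The Catalan number equal to 2674440 is C_14.

14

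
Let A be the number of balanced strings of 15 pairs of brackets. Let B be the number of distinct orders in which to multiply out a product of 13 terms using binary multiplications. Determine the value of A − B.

With 15 pairs the number of balanced bracket strings is the Catalan number C_15. So A = C_15 = 9694845.
Parenthesizations of m factors correspond to full binary trees with m leaves, counted by C_{m−1}; m = 13 gives C_12. So B = C_12 = 208012.
A − B = 9694845 − 208012 = 9486833.

9486833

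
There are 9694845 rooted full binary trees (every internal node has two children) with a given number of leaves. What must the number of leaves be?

16

Full binary trees with L leaves are counted by C_{L−1}. Since C_15 = 9694845, the index is 15.
So the index is 15, and the number of leaves is 15 + 1 = 16.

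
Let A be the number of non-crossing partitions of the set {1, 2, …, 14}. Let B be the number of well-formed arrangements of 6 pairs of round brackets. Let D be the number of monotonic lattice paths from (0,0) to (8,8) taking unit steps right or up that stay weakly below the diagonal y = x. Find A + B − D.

2673142

Non-crossing partitions of an n-element set are counted by C_n; here n = 14. So A = C_14 = 2674440.
Balanced strings of n pairs of brackets are counted by C_n; here n = 6. So B = C_6 = 132.
Sub-diagonal monotone paths from (0,0) to (8,8) biject with Dyck paths of semilength 8, giving C_8. So D = C_8 = 1430.
A + B − D = 2674440 + 132 − 1430 = 2673142.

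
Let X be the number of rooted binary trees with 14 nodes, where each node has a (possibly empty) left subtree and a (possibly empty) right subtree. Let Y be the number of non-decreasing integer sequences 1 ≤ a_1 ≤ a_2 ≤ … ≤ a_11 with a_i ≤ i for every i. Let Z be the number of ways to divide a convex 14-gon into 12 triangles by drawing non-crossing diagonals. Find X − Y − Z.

2407642

Binary trees (left/right distinguished) on n nodes are counted by C_n; here n = 14. So X = C_14 = 2674440.
Weakly increasing sequences with a_i ≤ i biject with Dyck paths of semilength 11, so there are C_11. So Y = C_11 = 58786.
A convex 14-gon is triangulated into 12 triangles, and the number of such triangulations is the Catalan number C_{14−2} = C_12. So Z = C_12 = 208012.
X − Y − Z = 2674440 − 58786 − 208012 = 2407642.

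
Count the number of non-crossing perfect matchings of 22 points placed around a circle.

Pairing 22 circle points by 11 non-crossing chords gives C_11 matchings.
C_11 = C(22,11)/12 = 705432/12 = 58786.

58786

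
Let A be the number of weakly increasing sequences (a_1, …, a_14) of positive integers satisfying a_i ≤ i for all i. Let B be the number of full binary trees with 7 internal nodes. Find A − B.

2674011

Weakly increasing sequences with a_i ≤ i biject with Dyck paths of semilength 14, so there are C_14. So A = C_14 = 2674440.
The number of full binary trees on 7 internal nodes is the Catalan number C_7. So B = C_7 = 429.
A − B = 2674440 − 429 = 2674011.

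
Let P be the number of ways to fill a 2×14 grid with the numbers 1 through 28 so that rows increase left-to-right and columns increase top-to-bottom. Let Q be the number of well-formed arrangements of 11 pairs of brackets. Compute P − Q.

By the hook-length formula (or a Dyck-path bijection), SYT of shape 2×14 number C_14. So P = C_14 = 2674440.
A balanced arrangement of 11 bracket pairs is a Dyck word of semilength 11, so the count is C_11. So Q = C_11 = 58786.
P − Q = 2674440 − 58786 = 2615654.

2615654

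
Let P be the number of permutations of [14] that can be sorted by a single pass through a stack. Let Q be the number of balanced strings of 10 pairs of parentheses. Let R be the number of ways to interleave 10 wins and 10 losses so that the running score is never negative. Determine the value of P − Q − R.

2640848

By Knuth's characterisation, the stack-sortable permutations of length 14 are the 231-avoiders, numbering C_14. So P = C_14 = 2674440.
A balanced arrangement of 10 bracket pairs is a Dyck word of semilength 10, so the count is C_10. So Q = C_10 = 16796.
Ballot sequences with n votes each where one side never trails are Dyck words, counted by C_n; here n = 10. So R = C_10 = 16796.
P − Q − R = 2674440 − 16796 − 16796 = 2640848.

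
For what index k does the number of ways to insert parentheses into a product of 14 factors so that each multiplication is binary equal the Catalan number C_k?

13

Parenthesizations of m factors correspond to full binary trees with m leaves, counted by C_{m−1}; m = 14 gives C_13.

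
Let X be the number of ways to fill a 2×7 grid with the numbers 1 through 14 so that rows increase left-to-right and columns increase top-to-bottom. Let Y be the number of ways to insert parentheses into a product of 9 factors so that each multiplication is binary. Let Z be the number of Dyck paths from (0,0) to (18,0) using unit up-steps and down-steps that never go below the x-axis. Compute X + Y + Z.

6721

Standard Young tableaux of shape 2×n are counted by C_n; here n = 7. So X = C_7 = 429.
Ways to associate a product of 9 factors correspond to binary trees on 9 leaves, so the count is C_8. So Y = C_8 = 1430.
Dyck paths of semilength n (length 2n) are counted by C_n; here n = 9. So Z = C_9 = 4862.
X + Y + Z = 429 + 1430 + 4862 = 6721.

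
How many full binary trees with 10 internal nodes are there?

16796

Full binary trees with n internal nodes are counted by C_n; here n = 10.
C_10 = 16796.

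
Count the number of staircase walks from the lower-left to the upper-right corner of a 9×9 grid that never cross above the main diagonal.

4862

Monotone paths in an n×n grid that stay weakly below the diagonal are counted by C_n; here n = 9.
C_9 = C(18,9)/10 = 48620/10 = 4862.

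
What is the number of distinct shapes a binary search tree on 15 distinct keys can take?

There are C_n binary search tree shapes on n keys; with n = 15 that is C_15.
C_15 = C_14 · 2(2·14+1)/(14+2) = 2674440 · 58/16 = 9694845.

9694845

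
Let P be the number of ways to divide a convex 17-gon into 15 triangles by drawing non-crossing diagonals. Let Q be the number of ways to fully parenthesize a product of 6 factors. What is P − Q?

9694803

Triangulations of a convex m-gon are counted by C_{m−2}; with m = 17 this is C_15. So P = C_15 = 9694845.
Parenthesizations of m factors correspond to full binary trees with m leaves, counted by C_{m−1}; m = 6 gives C_5. So Q = C_5 = 42.
P − Q = 9694845 − 42 = 9694803.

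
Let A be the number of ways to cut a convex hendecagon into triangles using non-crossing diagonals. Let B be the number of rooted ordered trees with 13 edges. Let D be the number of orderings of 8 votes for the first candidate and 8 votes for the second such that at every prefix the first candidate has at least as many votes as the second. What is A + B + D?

The number of triangulations of an 11-gon is the Catalan number C_9 (index = sides − 2). So A = C_9 = 4862.
A rooted plane tree with 13 edges has 14 nodes, and the count is C_13. So B = C_13 = 742900.
Reading a vote for the leader as '(' and for the other as ')' turns such a sequence into a balanced string of 8 pairs, so the count is C_8. So D = C_8 = 1430.
A + B + D = 4862 + 742900 + 1430 = 749192.

749192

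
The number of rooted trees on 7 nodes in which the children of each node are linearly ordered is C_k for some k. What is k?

6

A rooted plane tree on 7 nodes has 6 edges, and such trees are counted by C_6.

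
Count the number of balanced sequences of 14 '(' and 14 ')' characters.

2674440

A balanced arrangement of 14 bracket pairs is a Dyck word of semilength 14, so the count is C_14.
C_14 = C(28,14)/15 = 40116600/15 = 2674440.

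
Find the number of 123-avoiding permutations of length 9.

4862

For any fixed pattern of length 3, the pattern-avoiding permutations of [9] number C_9.
C_9 = C_8 · 2(2·8+1)/(8+2) = 1430 · 34/10 = 4862.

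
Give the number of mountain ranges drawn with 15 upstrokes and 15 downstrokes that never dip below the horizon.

Paths of 15 up- and 15 down-steps that never dip below the axis are Dyck paths; their count is C_15.
C_15 = C_14 · 2(2·14+1)/(14+2) = 2674440 · 58/16 = 9694845.

9694845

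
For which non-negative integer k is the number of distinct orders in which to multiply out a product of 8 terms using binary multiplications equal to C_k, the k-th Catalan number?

Parenthesizations of m factors correspond to full binary trees with m leaves, counted by C_{m−1}; m = 8 gives C_7.

7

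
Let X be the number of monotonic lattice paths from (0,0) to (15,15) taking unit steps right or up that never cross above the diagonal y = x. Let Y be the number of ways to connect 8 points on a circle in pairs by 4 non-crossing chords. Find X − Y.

9694831

Sub-diagonal monotone paths from (0,0) to (15,15) biject with Dyck paths of semilength 15, giving C_15. So X = C_15 = 9694845.
Non-crossing perfect matchings of 2n points on a circle are counted by C_n; with 8 points, n = 4. So Y = C_4 = 14.
X − Y = 9694845 − 14 = 9694831.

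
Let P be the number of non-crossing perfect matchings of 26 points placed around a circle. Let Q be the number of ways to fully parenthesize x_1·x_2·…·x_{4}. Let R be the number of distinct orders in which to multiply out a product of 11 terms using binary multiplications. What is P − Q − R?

Non-crossing perfect matchings of 2n points on a circle are counted by C_n; with 26 points, n = 13. So P = C_13 = 742900.
Parenthesizations of m factors correspond to full binary trees with m leaves, counted by C_{m−1}; m = 4 gives C_3. So Q = C_3 = 5.
Parenthesizations of m factors correspond to full binary trees with m leaves, counted by C_{m−1}; m = 11 gives C_10. So R = C_10 = 16796.
P − Q − R = 742900 − 5 − 16796 = 726099.

726099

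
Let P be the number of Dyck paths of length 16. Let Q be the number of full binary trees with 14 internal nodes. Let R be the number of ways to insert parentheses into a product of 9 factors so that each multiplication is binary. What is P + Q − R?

2674440

Paths of 8 up- and 8 down-steps that never dip below the axis are Dyck paths; their count is C_8. So P = C_8 = 1430.
Full binary trees with n internal nodes are counted by C_n; here n = 14. So Q = C_14 = 2674440.
Parenthesizations of m factors correspond to full binary trees with m leaves, counted by C_{m−1}; m = 9 gives C_8. So R = C_8 = 1430.
P + Q − R = 1430 + 2674440 − 1430 = 2674440.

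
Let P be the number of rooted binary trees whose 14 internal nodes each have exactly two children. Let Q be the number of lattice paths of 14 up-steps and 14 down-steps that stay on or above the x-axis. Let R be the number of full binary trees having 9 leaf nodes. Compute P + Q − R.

5347450

Full binary trees with n internal nodes are counted by C_n; here n = 14. So P = C_14 = 2674440.
A Dyck path with 14 up-steps and 14 down-steps has semilength 14, so there are C_14 of them. So Q = C_14 = 2674440.
Full binary trees with 9 leaves have 9−1 = 8 internal nodes, so there are C_8 of them. So R = C_8 = 1430.
P + Q − R = 2674440 + 2674440 − 1430 = 5347450.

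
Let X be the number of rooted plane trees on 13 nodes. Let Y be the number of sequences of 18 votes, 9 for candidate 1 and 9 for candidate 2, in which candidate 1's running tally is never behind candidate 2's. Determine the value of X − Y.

203150

Rooted ordered (plane) trees on m nodes have m−1 edges and are counted by C_{m−1}; m = 13 gives C_12. So X = C_12 = 208012.
Reading a vote for the leader as '(' and for the other as ')' turns such a sequence into a balanced string of 9 pairs, so the count is C_9. So Y = C_9 = 4862.
X − Y = 208012 − 4862 = 203150.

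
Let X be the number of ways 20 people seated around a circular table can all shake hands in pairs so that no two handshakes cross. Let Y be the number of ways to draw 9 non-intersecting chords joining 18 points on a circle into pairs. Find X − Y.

11934

With 20 = 2·10 people, non-crossing handshake pairings are non-crossing perfect matchings on a circle, counted by C_10. So X = C_10 = 16796.
Pairing 18 circle points by 9 non-crossing chords gives C_9 matchings. So Y = C_9 = 4862.
X − Y = 16796 − 4862 = 11934.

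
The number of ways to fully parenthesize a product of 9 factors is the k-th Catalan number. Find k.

Bracketing 9 factors into binary products is counted by C_{9−1} = C_8.

8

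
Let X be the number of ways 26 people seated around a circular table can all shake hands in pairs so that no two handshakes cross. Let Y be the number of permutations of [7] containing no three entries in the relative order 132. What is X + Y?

With 26 = 2·13 people, non-crossing handshake pairings are non-crossing perfect matchings on a circle, counted by C_13. So X = C_13 = 742900.
For any fixed pattern of length 3, the pattern-avoiding permutations of [7] number C_7. So Y = C_7 = 429.
X + Y = 742900 + 429 = 743329.

743329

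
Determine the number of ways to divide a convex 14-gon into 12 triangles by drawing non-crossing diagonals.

The number of triangulations of a 14-gon is the Catalan number C_12 (index = sides − 2).
C_12 = C_11 · 2(2·11+1)/(11+2) = 58786 · 46/13 = 208012.

208012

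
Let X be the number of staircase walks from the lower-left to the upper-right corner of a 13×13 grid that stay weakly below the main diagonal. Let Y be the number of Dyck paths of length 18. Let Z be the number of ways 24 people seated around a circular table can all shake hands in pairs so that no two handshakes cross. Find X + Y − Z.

539750

Sub-diagonal monotone paths from (0,0) to (13,13) biject with Dyck paths of semilength 13, giving C_13. So X = C_13 = 742900.
Paths of 9 up- and 9 down-steps that never dip below the axis are Dyck paths; their count is C_9. So Y = C_9 = 4862.
Non-crossing handshake pairings of 2n people are counted by C_n; 24 people gives n = 12. So Z = C_12 = 208012.
X + Y − Z = 742900 + 4862 − 208012 = 539750.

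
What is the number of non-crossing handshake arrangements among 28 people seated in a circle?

Non-crossing handshake pairings of 2n people are counted by C_n; 28 people gives n = 14.
C_14 = 2674440.

2674440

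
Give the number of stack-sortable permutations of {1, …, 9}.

Stack-sortable permutations are exactly the 231-avoiding ones, counted by C_n; here n = 9.
C_9 = C_8 · 2(2·8+1)/(8+2) = 1430 · 34/10 = 4862.

4862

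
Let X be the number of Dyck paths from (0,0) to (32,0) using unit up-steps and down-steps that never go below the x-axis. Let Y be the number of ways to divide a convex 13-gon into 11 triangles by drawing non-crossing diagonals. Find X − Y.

35298884

A Dyck path with 16 up-steps and 16 down-steps has semilength 16, so there are C_16 of them. So X = C_16 = 35357670.
Triangulations of a convex m-gon are counted by C_{m−2}; with m = 13 this is C_11. So Y = C_11 = 58786.
X − Y = 35357670 − 58786 = 35298884.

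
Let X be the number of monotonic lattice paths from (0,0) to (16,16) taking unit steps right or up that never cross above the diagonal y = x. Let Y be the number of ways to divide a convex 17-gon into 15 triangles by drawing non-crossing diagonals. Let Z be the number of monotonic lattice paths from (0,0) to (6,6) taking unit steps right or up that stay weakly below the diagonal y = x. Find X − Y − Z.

Sub-diagonal monotone paths from (0,0) to (16,16) biject with Dyck paths of semilength 16, giving C_16. So X = C_16 = 35357670.
Triangulations of a convex m-gon are counted by C_{m−2}; with m = 17 this is C_15. So Y = C_15 = 9694845.
Monotone paths in an n×n grid that stay weakly below the diagonal are counted by C_n; here n = 6. So Z = C_6 = 132.
X − Y − Z = 35357670 − 9694845 − 132 = 25662693.

25662693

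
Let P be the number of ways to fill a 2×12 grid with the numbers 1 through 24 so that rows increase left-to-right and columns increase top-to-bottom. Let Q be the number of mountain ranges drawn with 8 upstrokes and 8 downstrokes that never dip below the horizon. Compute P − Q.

206582

By the hook-length formula (or a Dyck-path bijection), SYT of shape 2×12 number C_12. So P = C_12 = 208012.
A Dyck path with 8 up-steps and 8 down-steps has semilength 8, so there are C_8 of them. So Q = C_8 = 1430.
P − Q = 208012 − 1430 = 206582.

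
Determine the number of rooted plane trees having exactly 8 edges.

1430

Rooted ordered trees with n edges are counted by C_n; here n = 8.
C_8 = 1430.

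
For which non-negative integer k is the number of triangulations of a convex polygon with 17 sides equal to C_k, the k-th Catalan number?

A convex 17-gon is triangulated into 15 triangles, and the number of such triangulations is the Catalan number C_{17−2} = C_15.

15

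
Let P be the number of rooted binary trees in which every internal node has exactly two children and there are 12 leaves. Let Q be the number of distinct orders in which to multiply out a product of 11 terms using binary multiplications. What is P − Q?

41990

Full binary trees with 12 leaves have 12−1 = 11 internal nodes, so there are C_11 of them. So P = C_11 = 58786.
Parenthesizations of m factors correspond to full binary trees with m leaves, counted by C_{m−1}; m = 11 gives C_10. So Q = C_10 = 16796.
P − Q = 58786 − 16796 = 41990.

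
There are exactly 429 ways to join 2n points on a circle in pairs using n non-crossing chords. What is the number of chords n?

7

Non-crossing pairings of 2n points on a circle are counted by C_n. The Catalan number equal to 429 is C_7.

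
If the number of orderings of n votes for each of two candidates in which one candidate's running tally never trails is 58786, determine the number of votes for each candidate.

Such ballot sequences with n votes each are counted by C_n. The Catalan number equal to 58786 is C_11.

11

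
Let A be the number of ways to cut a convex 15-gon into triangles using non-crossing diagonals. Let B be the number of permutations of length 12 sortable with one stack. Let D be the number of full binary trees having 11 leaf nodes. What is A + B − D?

934116

Triangulations of a convex m-gon are counted by C_{m−2}; with m = 15 this is C_13. So A = C_13 = 742900.
Stack-sortable permutations are exactly the 231-avoiding ones, counted by C_n; here n = 12. So B = C_12 = 208012.
A full binary tree with L leaves has L−1 internal nodes and is counted by C_{L−1}; L = 11 gives C_10. So D = C_10 = 16796.
A + B − D = 742900 + 208012 − 16796 = 934116.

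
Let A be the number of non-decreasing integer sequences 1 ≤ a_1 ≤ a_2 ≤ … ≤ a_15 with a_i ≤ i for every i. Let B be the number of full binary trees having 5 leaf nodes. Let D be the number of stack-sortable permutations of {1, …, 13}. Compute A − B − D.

8951931

Weakly increasing sequences with a_i ≤ i biject with Dyck paths of semilength 15, so there are C_15. So A = C_15 = 9694845.
A full binary tree with L leaves has L−1 internal nodes and is counted by C_{L−1}; L = 5 gives C_4. So B = C_4 = 14.
Stack-sortable permutations are exactly the 231-avoiding ones, counted by C_n; here n = 13. So D = C_13 = 742900.
A − B − D = 9694845 − 14 − 742900 = 8951931.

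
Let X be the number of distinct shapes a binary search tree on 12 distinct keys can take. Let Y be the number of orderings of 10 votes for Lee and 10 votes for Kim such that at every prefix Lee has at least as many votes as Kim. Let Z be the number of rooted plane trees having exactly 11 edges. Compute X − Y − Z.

132430

There are C_n binary search tree shapes on n keys; with n = 12 that is C_12. So X = C_12 = 208012.
Ballot sequences with n votes each where one side never trails are Dyck words, counted by C_n; here n = 10. So Y = C_10 = 16796.
A rooted plane tree with 11 edges has 12 nodes, and the count is C_11. So Z = C_11 = 58786.
X − Y − Z = 208012 − 16796 − 58786 = 132430.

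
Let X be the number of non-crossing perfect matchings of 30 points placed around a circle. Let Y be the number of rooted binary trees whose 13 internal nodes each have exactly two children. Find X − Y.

Non-crossing perfect matchings of 2n points on a circle are counted by C_n; with 30 points, n = 15. So X = C_15 = 9694845.
Full binary trees with n internal nodes are counted by C_n; here n = 13. So Y = C_13 = 742900.
X − Y = 9694845 − 742900 = 8951945.

8951945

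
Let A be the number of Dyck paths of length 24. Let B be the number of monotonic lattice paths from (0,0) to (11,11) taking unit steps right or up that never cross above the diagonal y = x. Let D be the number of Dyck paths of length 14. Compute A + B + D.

267227

Paths of 12 up- and 12 down-steps that never dip below the axis are Dyck paths; their count is C_12. So A = C_12 = 208012.
Monotone paths in an n×n grid that stay weakly below the diagonal are counted by C_n; here n = 11. So B = C_11 = 58786.
A Dyck path with 7 up-steps and 7 down-steps has semilength 7, so there are C_7 of them. So D = C_7 = 429.
A + B + D = 208012 + 58786 + 429 = 267227.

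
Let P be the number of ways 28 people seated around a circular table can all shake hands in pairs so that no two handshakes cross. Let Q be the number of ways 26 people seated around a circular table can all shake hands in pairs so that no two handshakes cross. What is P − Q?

1931540

Non-crossing handshake pairings of 2n people are counted by C_n; 28 people gives n = 14. So P = C_14 = 2674440.
With 26 = 2·13 people, non-crossing handshake pairings are non-crossing perfect matchings on a circle, counted by C_13. So Q = C_13 = 742900.
P − Q = 2674440 − 742900 = 1931540.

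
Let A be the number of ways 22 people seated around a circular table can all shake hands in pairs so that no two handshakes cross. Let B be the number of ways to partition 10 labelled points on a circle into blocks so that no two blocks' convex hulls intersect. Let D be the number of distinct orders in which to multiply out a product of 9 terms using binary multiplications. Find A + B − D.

74152

Non-crossing handshake pairings of 2n people are counted by C_n; 22 people gives n = 11. So A = C_11 = 58786.
The non-crossing partitions of [10] form a lattice of size C_10. So B = C_10 = 16796.
Parenthesizations of m factors correspond to full binary trees with m leaves, counted by C_{m−1}; m = 9 gives C_8. So D = C_8 = 1430.
A + B − D = 58786 + 16796 − 1430 = 74152.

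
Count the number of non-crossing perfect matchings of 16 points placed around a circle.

Non-crossing perfect matchings of 2n points on a circle are counted by C_n; with 16 points, n = 8.
C_8 = C_7 · 2(2·7+1)/(7+2) = 429 · 30/9 = 1430.

1430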